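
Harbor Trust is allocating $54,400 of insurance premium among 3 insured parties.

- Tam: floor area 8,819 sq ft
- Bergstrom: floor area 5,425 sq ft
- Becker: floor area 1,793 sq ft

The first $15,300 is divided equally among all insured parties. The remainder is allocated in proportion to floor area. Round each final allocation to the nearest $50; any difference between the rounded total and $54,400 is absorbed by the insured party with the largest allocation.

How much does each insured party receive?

Equal tier: $15,300 ÷ 3 = $5,100 apiece.
Remainder $39,100 by floor area (total 16,037): Tam 21,501.71 → $21,500; Bergstrom 13,226.76 → $13,250; Becker 4,371.53 → $4,350.
Totals: Tam $5,100 + $21,500 = $26,600; Bergstrom $5,100 + $13,250 = $18,350; Becker $5,100 + $4,350 = $9,450.

Tam: $26,600 · Bergstrom: $18,350 · Becker: $9,450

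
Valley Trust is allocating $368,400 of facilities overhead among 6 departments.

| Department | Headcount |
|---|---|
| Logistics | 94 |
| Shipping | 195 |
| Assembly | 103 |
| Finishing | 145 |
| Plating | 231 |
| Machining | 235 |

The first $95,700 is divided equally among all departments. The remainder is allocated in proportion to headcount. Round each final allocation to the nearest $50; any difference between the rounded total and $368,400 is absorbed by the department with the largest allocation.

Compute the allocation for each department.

Logistics: $41,500 | Shipping: $68,950 | Assembly: $43,950 | Finishing: $55,350 | Plating: $78,750 | Machining: $79,900

Equal tier: $95,700 ÷ 6 = $15,950 apiece.
Remainder $272,700 by headcount (total 1,003): Logistics 25,557.13 → $25,550; Shipping 53,017.45 → $53,000; Assembly 28,004.09 → $28,000; Finishing 39,423.23 → $39,400; Plating 62,805.28 → $62,800; Machining 63,892.82 → $63,900.
Rounding difference +$50 on remainder applied to Machining.
Totals: Logistics $15,950 + $25,550 = $41,500; Shipping $15,950 + $53,000 = $68,950; Assembly $15,950 + $28,000 = $43,950; Finishing $15,950 + $39,400 = $55,350; Plating $15,950 + $62,800 = $78,750; Machining $15,950 + $63,950 = $79,900.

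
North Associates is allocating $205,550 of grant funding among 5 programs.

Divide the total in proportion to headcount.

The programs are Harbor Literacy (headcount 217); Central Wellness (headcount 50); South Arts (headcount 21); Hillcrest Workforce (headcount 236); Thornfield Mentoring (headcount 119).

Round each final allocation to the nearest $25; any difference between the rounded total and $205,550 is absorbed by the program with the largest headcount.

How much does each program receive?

Headcount total: 643.
Raw shares: Harbor Literacy 217/643 × $205,550 = 69,369.13; Central Wellness 50/643 × $205,550 = 15,983.67; South Arts 21/643 × $205,550 = 6,713.14; Hillcrest Workforce 236/643 × $205,550 = 75,442.92; Thornfield Mentoring 119/643 × $205,550 = 38,041.14.
After rounding ($25): Harbor Literacy $69,375; Central Wellness $15,975; South Arts $6,725; Hillcrest Workforce $75,450; Thornfield Mentoring $38,050. Sum = $205,575.
Difference $205,550 − $205,575 = −$25 applied to largest headcount (Hillcrest Workforce): Hillcrest Workforce becomes $75,425.

Harbor Literacy: $69,375 | Central Wellness: $15,975 | South Arts: $6,725 | Hillcrest Workforce: $75,425 | Thornfield Mentoring: $38,050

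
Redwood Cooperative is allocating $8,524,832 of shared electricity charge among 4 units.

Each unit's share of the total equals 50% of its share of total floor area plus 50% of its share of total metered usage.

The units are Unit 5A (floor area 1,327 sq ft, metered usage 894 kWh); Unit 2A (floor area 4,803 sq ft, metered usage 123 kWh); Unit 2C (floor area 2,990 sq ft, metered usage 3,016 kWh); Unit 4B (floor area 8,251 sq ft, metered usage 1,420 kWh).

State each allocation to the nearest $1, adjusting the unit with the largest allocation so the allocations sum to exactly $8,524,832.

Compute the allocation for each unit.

Unit 5A: $1,024,421 | Unit 2A: $1,274,683 | Unit 2C: $3,091,172 | Unit 4B: $3,134,556

Floor area total 17,371; metered usage total 5,453.
Composite weights (50% floor area + 50% metered usage): Unit 5A 0.1202; Unit 2A 0.1495; Unit 2C 0.3626; Unit 4B 0.3677.
Pro-rata amounts: Unit 5A 1,024,421.13; Unit 2A 1,274,682.75; Unit 2C 3,091,172.28; Unit 4B 3,134,555.85.
At nearest $1: Unit 5A $1,024,421; Unit 2A $1,274,683; Unit 2C $3,091,172; Unit 4B $3,134,556. Sum = $8,524,832.
Rounded total matches; no reconciliation needed.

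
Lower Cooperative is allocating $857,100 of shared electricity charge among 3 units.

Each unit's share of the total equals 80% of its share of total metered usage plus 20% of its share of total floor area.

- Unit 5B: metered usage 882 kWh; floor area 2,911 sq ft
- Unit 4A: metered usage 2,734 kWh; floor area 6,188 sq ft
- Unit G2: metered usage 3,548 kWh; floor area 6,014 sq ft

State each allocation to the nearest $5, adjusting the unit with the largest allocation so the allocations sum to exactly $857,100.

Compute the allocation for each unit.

Totals — metered usage 7,164, floor area 15,113.
Blended shares (80% metered usage + 20% floor area): Unit 5B 0.1370; Unit 4A 0.3872; Unit G2 0.4758.
Proportional shares: Unit 5B 117,436.06; Unit 4A 331,864.03; Unit G2 407,799.91.
After rounding ($5): Unit 5B $117,435; Unit 4A $331,865; Unit G2 $407,800. Sum = $857,100.
Rounded total matches; no reconciliation needed.

Unit 5B: $117,435 | Unit 4A: $331,865 | Unit G2: $407,800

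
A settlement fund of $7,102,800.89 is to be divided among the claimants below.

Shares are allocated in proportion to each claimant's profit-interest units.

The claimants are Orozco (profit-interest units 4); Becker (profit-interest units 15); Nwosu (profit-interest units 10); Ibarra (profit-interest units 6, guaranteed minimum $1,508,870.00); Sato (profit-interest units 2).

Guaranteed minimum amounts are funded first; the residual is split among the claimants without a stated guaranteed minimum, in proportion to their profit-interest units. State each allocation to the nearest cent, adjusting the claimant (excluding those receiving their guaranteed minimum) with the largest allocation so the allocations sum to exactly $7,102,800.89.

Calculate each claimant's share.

Fund the minimums — Ibarra $1,508,870.00. Residual $5,593,930.89.
Residual split over remaining profit-interest units 31: Orozco 721,797.5342 → $721,797.53; Becker 2,706,740.7532 → $2,706,740.75; Nwosu 1,804,493.8355 → $1,804,493.84; Sato 360,898.7671 → $360,898.77.

Orozco: $721,797.53; Becker: $2,706,740.75; Nwosu: $1,804,493.84; Ibarra: $1,508,870.00; Sato: $360,898.77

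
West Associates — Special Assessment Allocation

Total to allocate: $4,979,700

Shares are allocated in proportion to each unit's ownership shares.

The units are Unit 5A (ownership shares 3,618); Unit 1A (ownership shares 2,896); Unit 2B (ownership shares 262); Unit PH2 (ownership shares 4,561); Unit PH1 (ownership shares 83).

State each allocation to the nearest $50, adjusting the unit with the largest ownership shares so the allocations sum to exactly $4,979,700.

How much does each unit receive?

Unit 5A: $1,577,650 · Unit 1A: $1,262,800 · Unit 2B: $114,250 · Unit PH2: $1,988,800 · Unit PH1: $36,200

Ownership shares total: 11,420.
Raw shares: Unit 5A 3,618/11,420 × $4,979,700 = 1,577,631.75; Unit 1A 2,896/11,420 × $4,979,700 = 1,262,803.08; Unit 2B 262/11,420 × $4,979,700 = 114,245.31; Unit PH2 4,561/11,420 × $4,979,700 = 1,988,827.64; Unit PH1 83/11,420 × $4,979,700 = 36,192.22.
After rounding ($50): Unit 5A $1,577,650; Unit 1A $1,262,800; Unit 2B $114,250; Unit PH2 $1,988,850; Unit PH1 $36,200. Sum = $4,979,750.
Difference $4,979,700 − $4,979,750 = −$50 applied to largest ownership shares (Unit PH2): Unit PH2 becomes $1,988,800.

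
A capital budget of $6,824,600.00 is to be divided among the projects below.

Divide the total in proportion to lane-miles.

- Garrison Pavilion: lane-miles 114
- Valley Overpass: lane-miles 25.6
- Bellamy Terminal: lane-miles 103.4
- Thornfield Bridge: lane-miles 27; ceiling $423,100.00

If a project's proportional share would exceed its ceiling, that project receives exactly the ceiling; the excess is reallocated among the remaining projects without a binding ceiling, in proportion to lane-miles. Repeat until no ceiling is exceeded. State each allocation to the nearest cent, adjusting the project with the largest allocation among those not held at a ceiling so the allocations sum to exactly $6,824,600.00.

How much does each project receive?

Sum of lane-miles: 270.
Proportional shares (ignoring caps): Garrison Pavilion 2,881,497.7778; Valley Overpass 647,073.1852; Bellamy Terminal 2,613,569.0370; Thornfield Bridge 682,460.0000.
Held at cap: Thornfield Bridge ($423,100.00); remaining pool $6,401,500.00 reallocated over remaining lane-miles 243.
Remaining shares: Garrison Pavilion 3,003,172.8395 → $3,003,172.84; Valley Overpass 674,396.7078 → $674,396.71; Bellamy Terminal 2,723,930.4527 → $2,723,930.45.

Garrison Pavilion: $3,003,172.84 | Valley Overpass: $674,396.71 | Bellamy Terminal: $2,723,930.45 | Thornfield Bridge: $423,100.00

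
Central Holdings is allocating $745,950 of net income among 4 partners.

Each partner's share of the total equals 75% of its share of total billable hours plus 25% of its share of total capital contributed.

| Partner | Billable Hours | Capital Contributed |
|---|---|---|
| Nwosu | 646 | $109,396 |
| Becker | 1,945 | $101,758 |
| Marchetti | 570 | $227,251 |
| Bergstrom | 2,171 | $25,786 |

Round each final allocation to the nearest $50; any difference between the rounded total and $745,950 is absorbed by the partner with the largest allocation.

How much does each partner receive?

Totals — billable hours 5,332, capital contributed 464,191.
Blended shares (75% billable hours + 25% capital contributed): Nwosu 0.1498; Becker 0.3284; Marchetti 0.2026; Bergstrom 0.3193.
Proportional shares: Nwosu 111,731.39; Becker 244,961.01; Marchetti 151,104.99; Bergstrom 238,152.61.
Rounded to nearest $50: Nwosu $111,750; Becker $244,950; Marchetti $151,100; Bergstrom $238,150. Sum = $745,950.
No rounding difference to absorb.

Nwosu: $111,750 | Becker: $244,950 | Marchetti: $151,100 | Bergstrom: $238,150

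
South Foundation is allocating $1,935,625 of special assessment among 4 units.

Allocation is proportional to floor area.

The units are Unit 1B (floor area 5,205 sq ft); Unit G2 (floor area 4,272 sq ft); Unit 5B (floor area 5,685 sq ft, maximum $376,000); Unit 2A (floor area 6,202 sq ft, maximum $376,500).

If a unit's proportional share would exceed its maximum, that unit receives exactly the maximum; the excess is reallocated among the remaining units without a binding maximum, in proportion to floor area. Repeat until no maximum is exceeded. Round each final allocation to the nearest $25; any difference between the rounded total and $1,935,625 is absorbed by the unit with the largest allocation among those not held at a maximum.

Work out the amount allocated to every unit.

Total floor area = 21,364.
Proportional shares (ignoring caps): Unit 1B 471,584.35; Unit G2 387,052.52; Unit 5B 515,073.40; Unit 2A 561,914.73.
Held at cap: Unit 5B ($376,000), Unit 2A ($376,500); balance $1,183,125 reallocated over remaining floor area 9,477.
Remaining shares: Unit 1B 649,801.16 → $649,800; Unit G2 533,323.84 → $533,325.

Unit 1B: $649,800 · Unit G2: $533,325 · Unit 5B: $376,000 · Unit 2A: $376,500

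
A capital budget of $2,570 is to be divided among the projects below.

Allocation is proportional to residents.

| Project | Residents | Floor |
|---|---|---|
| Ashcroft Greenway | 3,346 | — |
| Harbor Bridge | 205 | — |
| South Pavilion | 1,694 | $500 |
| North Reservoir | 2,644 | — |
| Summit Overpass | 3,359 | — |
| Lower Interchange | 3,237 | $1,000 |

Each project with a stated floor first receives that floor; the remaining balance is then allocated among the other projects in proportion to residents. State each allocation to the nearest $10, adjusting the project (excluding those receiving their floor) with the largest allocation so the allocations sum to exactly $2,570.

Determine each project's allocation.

Guaranteed amounts: South Pavilion $500; Lower Interchange $1,000. Balance $1,070.
Balance split over remaining residents 9,554: Ashcroft Greenway 374.74 → $370; Harbor Bridge 22.96 → $20; North Reservoir 296.11 → $300; Summit Overpass 376.19 → $380.

Ashcroft Greenway: $370 | Harbor Bridge: $20 | South Pavilion: $500 | North Reservoir: $300 | Summit Overpass: $380 | Lower Interchange: $1,000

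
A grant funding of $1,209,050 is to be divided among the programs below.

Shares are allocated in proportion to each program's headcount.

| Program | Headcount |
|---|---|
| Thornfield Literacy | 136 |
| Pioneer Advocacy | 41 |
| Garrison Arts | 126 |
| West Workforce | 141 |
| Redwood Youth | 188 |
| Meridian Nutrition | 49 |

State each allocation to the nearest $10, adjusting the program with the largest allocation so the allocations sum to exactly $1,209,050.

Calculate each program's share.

Sum of headcount: 681.
Unrounded shares: Thornfield Literacy 136/681 × $1,209,050 = 241,454.92; Pioneer Advocacy 41/681 × $1,209,050 = 72,791.56; Garrison Arts 126/681 × $1,209,050 = 223,700.88; West Workforce 141/681 × $1,209,050 = 250,331.94; Redwood Youth 188/681 × $1,209,050 = 333,775.92; Meridian Nutrition 49/681 × $1,209,050 = 86,994.79.
After rounding ($10): Thornfield Literacy $241,450; Pioneer Advocacy $72,790; Garrison Arts $223,700; West Workforce $250,330; Redwood Youth $333,780; Meridian Nutrition $86,990. Sum = $1,209,040.
Difference $1,209,050 − $1,209,040 = +$10 applied to largest allocation (Redwood Youth): Redwood Youth becomes $333,790.

Thornfield Literacy: $241,450 | Pioneer Advocacy: $72,790 | Garrison Arts: $223,700 | West Workforce: $250,330 | Redwood Youth: $333,790 | Meridian Nutrition: $86,990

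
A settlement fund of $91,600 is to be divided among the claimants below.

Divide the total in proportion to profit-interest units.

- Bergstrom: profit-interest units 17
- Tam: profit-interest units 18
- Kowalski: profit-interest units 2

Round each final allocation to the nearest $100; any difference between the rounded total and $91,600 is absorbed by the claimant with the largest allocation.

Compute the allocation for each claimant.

Bergstrom: $42,100; Tam: $44,500; Kowalski: $5,000

Total profit-interest units = 37.
Raw shares: Bergstrom 17/37 × $91,600 = 42,086.49; Tam 18/37 × $91,600 = 44,562.16; Kowalski 2/37 × $91,600 = 4,951.35.
At nearest $100: Bergstrom $42,100; Tam $44,600; Kowalski $5,000. Sum = $91,700.
Difference $91,600 − $91,700 = −$100 applied to largest allocation (Tam): Tam becomes $44,500.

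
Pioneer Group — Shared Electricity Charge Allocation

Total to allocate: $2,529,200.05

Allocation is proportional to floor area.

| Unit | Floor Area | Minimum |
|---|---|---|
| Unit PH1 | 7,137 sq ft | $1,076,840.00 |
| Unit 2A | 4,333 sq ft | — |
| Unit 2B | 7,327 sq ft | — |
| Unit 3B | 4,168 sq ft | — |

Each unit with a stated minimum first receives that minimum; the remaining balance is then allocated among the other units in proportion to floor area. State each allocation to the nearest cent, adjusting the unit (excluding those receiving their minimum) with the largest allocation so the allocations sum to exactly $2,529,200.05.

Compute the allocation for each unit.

Guaranteed amounts: Unit PH1 $1,076,840.00. Residual $1,452,360.05.
Residual split over remaining floor area 15,828: Unit 2A 397,591.3632 → $397,591.36; Unit 2B 672,317.5440 → $672,317.54; Unit 3B 382,451.1428 → $382,451.14.
Rounding difference +$0.01 applied to Unit 2B → $672,317.55.

Unit PH1: $1,076,840.00 · Unit 2A: $397,591.36 · Unit 2B: $672,317.55 · Unit 3B: $382,451.14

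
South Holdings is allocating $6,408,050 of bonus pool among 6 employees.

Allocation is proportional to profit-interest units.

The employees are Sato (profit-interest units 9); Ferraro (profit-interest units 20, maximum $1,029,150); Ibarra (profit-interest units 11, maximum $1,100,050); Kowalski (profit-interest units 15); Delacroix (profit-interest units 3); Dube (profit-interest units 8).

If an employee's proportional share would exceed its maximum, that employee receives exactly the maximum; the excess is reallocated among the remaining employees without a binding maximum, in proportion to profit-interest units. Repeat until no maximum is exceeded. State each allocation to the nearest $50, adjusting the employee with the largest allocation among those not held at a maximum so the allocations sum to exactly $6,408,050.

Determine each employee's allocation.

Sato: $1,100,300 | Ferraro: $1,029,150 | Ibarra: $1,100,050 | Kowalski: $1,833,800 | Delacroix: $366,750 | Dube: $978,000

Sum of profit-interest units: 66.
Proportional shares (ignoring caps): Sato 873,825.00; Ferraro 1,941,833.33; Ibarra 1,068,008.33; Kowalski 1,456,375.00; Delacroix 291,275.00; Dube 776,733.33.
Held at cap: Ferraro ($1,029,150); balance $5,378,900 reallocated over remaining profit-interest units 46.
Held at cap: Ibarra ($1,100,050); balance $4,278,850 reallocated over remaining profit-interest units 35.
Redistributed shares: Sato 1,100,275.71 → $1,100,300; Kowalski 1,833,792.86 → $1,833,800; Delacroix 366,758.57 → $366,750; Dube 978,022.86 → $978,000.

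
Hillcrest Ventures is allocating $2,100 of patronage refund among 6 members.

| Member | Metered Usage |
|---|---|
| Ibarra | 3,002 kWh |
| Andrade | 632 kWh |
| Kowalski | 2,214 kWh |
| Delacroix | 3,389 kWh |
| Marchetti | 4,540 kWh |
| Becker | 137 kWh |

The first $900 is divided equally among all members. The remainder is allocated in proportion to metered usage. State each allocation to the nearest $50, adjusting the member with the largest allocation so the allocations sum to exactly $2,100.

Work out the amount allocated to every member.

Ibarra: $400; Andrade: $200; Kowalski: $350; Delacroix: $450; Marchetti: $550; Becker: $150

$900 shared equally gives $150 per member.
Remainder $1,200 by metered usage (total 13,914): Ibarra 258.90 → $250; Andrade 54.51 → $50; Kowalski 190.94 → $200; Delacroix 292.28 → $300; Marchetti 391.55 → $400; Becker 11.82 → $0.
Totals: Ibarra $150 + $250 = $400; Andrade $150 + $50 = $200; Kowalski $150 + $200 = $350; Delacroix $150 + $300 = $450; Marchetti $150 + $400 = $550; Becker $150 + $0 = $150.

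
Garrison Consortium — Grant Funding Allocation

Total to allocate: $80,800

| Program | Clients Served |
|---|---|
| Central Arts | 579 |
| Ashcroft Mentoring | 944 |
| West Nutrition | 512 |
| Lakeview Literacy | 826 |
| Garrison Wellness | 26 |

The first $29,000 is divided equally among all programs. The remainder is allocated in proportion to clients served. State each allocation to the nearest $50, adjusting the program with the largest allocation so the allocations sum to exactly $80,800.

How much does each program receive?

Central Arts: $16,200; Ashcroft Mentoring: $22,750; West Nutrition: $15,000; Lakeview Literacy: $20,600; Garrison Wellness: $6,250

First tranche $29,000 split equally: $5,800 each.
Remainder $51,800 by clients served (total 2,887): Central Arts 10,388.71 → $10,400; Ashcroft Mentoring 16,937.72 → $16,950; West Nutrition 9,186.56 → $9,200; Lakeview Literacy 14,820.51 → $14,800; Garrison Wellness 466.51 → $450.
Totals: Central Arts $5,800 + $10,400 = $16,200; Ashcroft Mentoring $5,800 + $16,950 = $22,750; West Nutrition $5,800 + $9,200 = $15,000; Lakeview Literacy $5,800 + $14,800 = $20,600; Garrison Wellness $5,800 + $450 = $6,250.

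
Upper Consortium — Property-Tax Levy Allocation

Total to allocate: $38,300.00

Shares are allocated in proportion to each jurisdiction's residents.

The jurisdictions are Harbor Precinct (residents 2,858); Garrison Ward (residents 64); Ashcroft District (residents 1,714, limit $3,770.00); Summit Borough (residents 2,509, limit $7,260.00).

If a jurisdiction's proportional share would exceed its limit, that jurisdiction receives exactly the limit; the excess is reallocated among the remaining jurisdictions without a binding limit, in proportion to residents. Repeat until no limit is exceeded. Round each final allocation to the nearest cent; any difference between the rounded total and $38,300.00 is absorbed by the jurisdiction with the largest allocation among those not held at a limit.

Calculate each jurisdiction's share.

Total residents = 7,145.
Proportional shares (ignoring caps): Harbor Precinct 15,320.0000; Garrison Ward 343.0651; Ashcroft District 9,187.7117; Summit Borough 13,449.2232.
Capped: Ashcroft District ($3,770.00), Summit Borough ($7,260.00); residual $27,270.00 reallocated over remaining residents 2,922.
Redistributed shares: Harbor Precinct 26,672.7105 → $26,672.71; Garrison Ward 597.2895 → $597.29.

Harbor Precinct: $26,672.71 · Garrison Ward: $597.29 · Ashcroft District: $3,770.00 · Summit Borough: $7,260.00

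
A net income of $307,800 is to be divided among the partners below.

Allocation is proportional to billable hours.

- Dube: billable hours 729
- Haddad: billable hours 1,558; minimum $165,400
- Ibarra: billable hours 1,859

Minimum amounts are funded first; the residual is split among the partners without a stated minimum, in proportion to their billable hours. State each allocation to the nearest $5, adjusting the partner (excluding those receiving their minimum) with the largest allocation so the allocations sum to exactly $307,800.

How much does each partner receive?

Guaranteed amounts: Haddad $165,400. Balance $142,400.
Balance split over remaining billable hours 2,588: Dube 40,111.90 → $40,110; Ibarra 102,288.10 → $102,290.

Dube: $40,110 | Haddad: $165,400 | Ibarra: $102,290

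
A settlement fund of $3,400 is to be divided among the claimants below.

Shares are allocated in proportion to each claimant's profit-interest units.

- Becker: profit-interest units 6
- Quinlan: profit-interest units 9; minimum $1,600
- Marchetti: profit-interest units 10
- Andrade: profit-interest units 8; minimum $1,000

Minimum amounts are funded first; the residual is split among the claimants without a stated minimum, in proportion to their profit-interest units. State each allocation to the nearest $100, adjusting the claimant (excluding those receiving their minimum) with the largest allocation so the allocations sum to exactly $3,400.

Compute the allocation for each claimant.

Becker: $300 · Quinlan: $1,600 · Marchetti: $500 · Andrade: $1,000

Fund the minimums — Quinlan $1,600; Andrade $1,000. Residual $800.
Residual split over remaining profit-interest units 16: Becker 300.00 → $300; Marchetti 500.00 → $500.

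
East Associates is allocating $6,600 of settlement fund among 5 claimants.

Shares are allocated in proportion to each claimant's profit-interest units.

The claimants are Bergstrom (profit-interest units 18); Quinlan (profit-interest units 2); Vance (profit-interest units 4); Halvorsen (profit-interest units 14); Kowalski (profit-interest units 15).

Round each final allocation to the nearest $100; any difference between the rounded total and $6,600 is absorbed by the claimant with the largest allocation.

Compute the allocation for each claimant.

Combined profit-interest units = 53.
Pro-rata amounts: Bergstrom 18/53 × $6,600 = 2,241.51; Quinlan 2/53 × $6,600 = 249.06; Vance 4/53 × $6,600 = 498.11; Halvorsen 14/53 × $6,600 = 1,743.40; Kowalski 15/53 × $6,600 = 1,867.92.
At nearest $100: Bergstrom $2,200; Quinlan $200; Vance $500; Halvorsen $1,700; Kowalski $1,900. Sum = $6,500.
Difference $6,600 − $6,500 = +$100 applied to largest allocation (Bergstrom): Bergstrom becomes $2,300.

Bergstrom: $2,300 · Quinlan: $200 · Vance: $500 · Halvorsen: $1,700 · Kowalski: $1,900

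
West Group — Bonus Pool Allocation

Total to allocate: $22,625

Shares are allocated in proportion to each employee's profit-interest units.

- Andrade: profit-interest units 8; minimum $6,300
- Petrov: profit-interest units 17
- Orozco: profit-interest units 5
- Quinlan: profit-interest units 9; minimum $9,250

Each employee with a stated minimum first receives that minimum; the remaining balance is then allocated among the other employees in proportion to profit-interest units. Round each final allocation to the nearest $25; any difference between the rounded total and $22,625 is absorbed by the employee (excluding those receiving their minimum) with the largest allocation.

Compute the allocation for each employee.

Guaranteed amounts: Andrade $6,300; Quinlan $9,250. Residual $7,075.
Residual split over remaining profit-interest units 22: Petrov 5,467.05 → $5,475; Orozco 1,607.95 → $1,600.

Andrade: $6,300 · Petrov: $5,475 · Orozco: $1,600 · Quinlan: $9,250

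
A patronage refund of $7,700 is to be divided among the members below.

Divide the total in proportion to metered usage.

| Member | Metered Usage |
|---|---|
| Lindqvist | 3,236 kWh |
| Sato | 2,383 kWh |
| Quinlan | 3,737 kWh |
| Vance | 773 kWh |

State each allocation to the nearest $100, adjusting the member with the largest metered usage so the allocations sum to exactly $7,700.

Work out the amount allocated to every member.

Total metered usage = 3,236 + 2,383 + 3,737 + 773 = 10,129.
Pro-rata amounts: Lindqvist 2,459.99; Sato 1,811.54; Quinlan 2,840.84; Vance 587.63.
Rounded to nearest $100: Lindqvist $2,500; Sato $1,800; Quinlan $2,800; Vance $600. Sum = $7,700.
Rounded total matches; no reconciliation needed.

Lindqvist: $2,500; Sato: $1,800; Quinlan: $2,800; Vance: $600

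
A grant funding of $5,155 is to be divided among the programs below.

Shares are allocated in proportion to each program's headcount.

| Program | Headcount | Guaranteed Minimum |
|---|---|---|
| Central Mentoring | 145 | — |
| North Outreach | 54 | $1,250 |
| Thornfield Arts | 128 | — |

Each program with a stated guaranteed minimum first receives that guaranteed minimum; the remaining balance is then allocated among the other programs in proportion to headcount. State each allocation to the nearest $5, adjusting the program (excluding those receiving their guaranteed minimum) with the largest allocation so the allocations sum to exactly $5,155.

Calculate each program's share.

Central Mentoring: $2,075 | North Outreach: $1,250 | Thornfield Arts: $1,830

Minimums first: North Outreach $1,250. Remaining pool $3,905.
Remaining pool split over remaining headcount 273: Central Mentoring 2,074.08 → $2,075; Thornfield Arts 1,830.92 → $1,830.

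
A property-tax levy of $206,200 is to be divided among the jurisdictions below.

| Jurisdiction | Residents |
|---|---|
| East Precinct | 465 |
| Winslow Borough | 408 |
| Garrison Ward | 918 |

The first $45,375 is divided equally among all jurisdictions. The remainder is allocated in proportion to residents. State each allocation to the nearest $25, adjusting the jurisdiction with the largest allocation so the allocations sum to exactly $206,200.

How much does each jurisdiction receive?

East Precinct: $56,875 | Winslow Borough: $51,750 | Garrison Ward: $97,575

$45,375 shared equally gives $15,125 per jurisdiction.
Remainder $160,825 by residents (total 1,791): East Precinct 41,755.23 → $41,750; Winslow Borough 36,636.85 → $36,625; Garrison Ward 82,432.91 → $82,425.
Rounding difference +$25 on remainder applied to Garrison Ward.
Totals: East Precinct $15,125 + $41,750 = $56,875; Winslow Borough $15,125 + $36,625 = $51,750; Garrison Ward $15,125 + $82,450 = $97,575.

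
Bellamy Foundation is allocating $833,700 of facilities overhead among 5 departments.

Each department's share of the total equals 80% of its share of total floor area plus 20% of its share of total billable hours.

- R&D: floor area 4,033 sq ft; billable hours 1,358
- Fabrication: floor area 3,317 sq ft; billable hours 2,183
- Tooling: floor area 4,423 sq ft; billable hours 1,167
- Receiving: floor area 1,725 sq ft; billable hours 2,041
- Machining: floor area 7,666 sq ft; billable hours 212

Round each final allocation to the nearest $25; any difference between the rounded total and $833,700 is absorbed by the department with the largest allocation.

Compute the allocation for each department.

Totals — floor area 21,164, billable hours 6,961.
Combined weights (80% floor area + 20% billable hours): R&D 0.1915; Fabrication 0.1881; Tooling 0.2007; Receiving 0.1238; Machining 0.2959.
Pro-rata amounts: R&D 159,624.32; Fabrication 156,821.97; Tooling 167,339.62; Receiving 103,250.46; Machining 246,663.62.
Rounded to nearest $25: R&D $159,625; Fabrication $156,825; Tooling $167,350; Receiving $103,250; Machining $246,675. Sum = $833,725.
Difference $833,700 − $833,725 = −$25 applied to largest allocation (Machining): Machining becomes $246,650.

R&D: $159,625 | Fabrication: $156,825 | Tooling: $167,350 | Receiving: $103,250 | Machining: $246,650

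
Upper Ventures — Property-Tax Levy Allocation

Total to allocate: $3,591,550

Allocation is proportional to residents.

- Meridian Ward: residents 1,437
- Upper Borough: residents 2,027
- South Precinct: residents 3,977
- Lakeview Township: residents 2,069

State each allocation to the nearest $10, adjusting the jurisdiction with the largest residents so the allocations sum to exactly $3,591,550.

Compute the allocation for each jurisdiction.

Meridian Ward: $542,700 · Upper Borough: $765,520 · South Precinct: $1,501,950 · Lakeview Township: $781,380

Combined residents = 9,510.
Pro-rata amounts: Meridian Ward 1,437/9,510 × $3,591,550 = 542,697.93; Upper Borough 2,027/9,510 × $3,591,550 = 765,517.54; South Precinct 3,977/9,510 × $3,591,550 = 1,501,955.24; Lakeview Township 2,069/9,510 × $3,591,550 = 781,379.28.
At nearest $10: Meridian Ward $542,700; Upper Borough $765,520; South Precinct $1,501,960; Lakeview Township $781,380. Sum = $3,591,560.
Difference $3,591,550 − $3,591,560 = −$10 applied to largest residents (South Precinct): South Precinct becomes $1,501,950.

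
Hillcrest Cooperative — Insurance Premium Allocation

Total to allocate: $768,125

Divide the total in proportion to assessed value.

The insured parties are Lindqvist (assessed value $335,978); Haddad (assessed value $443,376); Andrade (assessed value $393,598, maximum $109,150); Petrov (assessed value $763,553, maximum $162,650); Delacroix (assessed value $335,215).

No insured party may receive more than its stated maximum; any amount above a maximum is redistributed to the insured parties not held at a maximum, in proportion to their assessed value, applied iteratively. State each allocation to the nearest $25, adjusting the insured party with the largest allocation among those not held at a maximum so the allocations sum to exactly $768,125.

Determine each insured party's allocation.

Total assessed value = 2,271,720.
Pro-rata shares before constraints: Lindqvist 113,602.51; Haddad 149,916.45; Andrade 133,085.27; Petrov 258,176.25; Delacroix 113,344.52.
Cap binds for Andrade ($109,150), Petrov ($162,650); remaining pool $496,325 reallocated over remaining assessed value 1,114,569.
Shares after redistribution: Lindqvist 149,613.24 → $149,625; Haddad 197,438.29 → $197,450; Delacroix 149,273.47 → $149,275.
Rounding difference −$25 applied to Haddad → $197,425.

Lindqvist: $149,625; Haddad: $197,425; Andrade: $109,150; Petrov: $162,650; Delacroix: $149,275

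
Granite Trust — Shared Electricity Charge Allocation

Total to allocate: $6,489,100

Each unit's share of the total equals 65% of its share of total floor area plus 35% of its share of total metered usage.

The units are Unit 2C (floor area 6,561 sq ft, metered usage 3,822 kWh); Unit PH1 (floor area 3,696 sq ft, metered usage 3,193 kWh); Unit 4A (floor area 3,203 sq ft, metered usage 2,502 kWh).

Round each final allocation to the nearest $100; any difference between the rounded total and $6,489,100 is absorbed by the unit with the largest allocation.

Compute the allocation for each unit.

Unit 2C: $2,968,100; Unit PH1: $1,920,200; Unit 4A: $1,600,800

Floor area total 13,460; metered usage total 9,517.
Blended shares (65% floor area + 35% metered usage): Unit 2C 0.4574; Unit PH1 0.2959; Unit 4A 0.2467.
Raw shares: Unit 2C 2,968,099.94; Unit PH1 1,920,196.77; Unit 4A 1,600,803.28.
At nearest $100: Unit 2C $2,968,100; Unit PH1 $1,920,200; Unit 4A $1,600,800. Sum = $6,489,100.
Sum already equals the total — no adjustment.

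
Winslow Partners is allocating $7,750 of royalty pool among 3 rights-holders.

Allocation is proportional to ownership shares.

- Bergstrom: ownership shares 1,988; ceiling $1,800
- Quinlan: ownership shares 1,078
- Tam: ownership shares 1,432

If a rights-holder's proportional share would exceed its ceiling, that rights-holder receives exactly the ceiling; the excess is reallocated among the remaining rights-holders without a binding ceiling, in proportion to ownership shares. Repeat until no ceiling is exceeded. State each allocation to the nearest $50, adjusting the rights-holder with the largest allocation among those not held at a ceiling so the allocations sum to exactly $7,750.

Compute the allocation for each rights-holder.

Total ownership shares = 4,498.
Proportional shares (ignoring caps): Bergstrom 3,425.30; Quinlan 1,857.38; Tam 2,467.32.
Held at cap: Bergstrom ($1,800); balance $5,950 reallocated over remaining ownership shares 2,510.
Redistributed shares: Quinlan 2,555.42 → $2,550; Tam 3,394.58 → $3,400.

Bergstrom: $1,800 | Quinlan: $2,550 | Tam: $3,400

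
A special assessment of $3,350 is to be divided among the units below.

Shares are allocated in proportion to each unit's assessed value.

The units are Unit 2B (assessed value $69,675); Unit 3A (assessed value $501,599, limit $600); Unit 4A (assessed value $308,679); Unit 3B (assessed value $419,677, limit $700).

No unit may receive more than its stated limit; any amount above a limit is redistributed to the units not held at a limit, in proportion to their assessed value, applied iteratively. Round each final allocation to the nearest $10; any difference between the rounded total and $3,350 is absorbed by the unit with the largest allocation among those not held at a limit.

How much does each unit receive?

Assessed value total: 1,299,630.
Proportional shares (ignoring caps): Unit 2B 179.60; Unit 3A 1,292.95; Unit 4A 795.67; Unit 3B 1,081.78.
Capped: Unit 3A ($600), Unit 3B ($700); residual $2,050 reallocated over remaining assessed value 378,354.
Redistributed shares: Unit 2B 377.51 → $380; Unit 4A 1,672.49 → $1,670.

Unit 2B: $380 | Unit 3A: $600 | Unit 4A: $1,670 | Unit 3B: $700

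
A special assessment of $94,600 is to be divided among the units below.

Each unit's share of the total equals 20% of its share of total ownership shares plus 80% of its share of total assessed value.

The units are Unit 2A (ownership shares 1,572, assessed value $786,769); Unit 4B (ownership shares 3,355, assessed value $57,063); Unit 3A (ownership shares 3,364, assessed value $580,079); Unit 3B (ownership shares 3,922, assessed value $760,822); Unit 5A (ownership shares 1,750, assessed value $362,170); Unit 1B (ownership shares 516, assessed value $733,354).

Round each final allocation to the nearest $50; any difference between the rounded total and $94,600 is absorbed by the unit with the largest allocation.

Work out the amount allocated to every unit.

Unit 2A: $20,200 · Unit 4B: $5,700 · Unit 3A: $17,800 · Unit 3B: $22,650 · Unit 5A: $10,650 · Unit 1B: $17,600

Totals — ownership shares 14,479, assessed value 3,280,257.
Blended shares (20% ownership shares + 80% assessed value): Unit 2A 0.2136; Unit 4B 0.0603; Unit 3A 0.1879; Unit 3B 0.2397; Unit 5A 0.1125; Unit 1B 0.1860.
Unrounded shares: Unit 2A 20,206.00; Unit 4B 5,700.57; Unit 3A 17,779.02; Unit 3B 22,678.16; Unit 5A 10,642.52; Unit 1B 17,593.74.
At nearest $50: Unit 2A $20,200; Unit 4B $5,700; Unit 3A $17,800; Unit 3B $22,700; Unit 5A $10,650; Unit 1B $17,600. Sum = $94,650.
Difference $94,600 − $94,650 = −$50 applied to largest allocation (Unit 3B): Unit 3B becomes $22,650.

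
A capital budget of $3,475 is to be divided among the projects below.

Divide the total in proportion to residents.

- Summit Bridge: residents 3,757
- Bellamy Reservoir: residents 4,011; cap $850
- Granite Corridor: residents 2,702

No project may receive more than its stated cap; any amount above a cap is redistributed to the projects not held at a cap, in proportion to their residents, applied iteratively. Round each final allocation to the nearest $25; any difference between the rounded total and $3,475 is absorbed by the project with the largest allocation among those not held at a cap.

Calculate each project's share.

Summit Bridge: $1,525 · Bellamy Reservoir: $850 · Granite Corridor: $1,100

Combined residents = 10,470.
Unconstrained shares: Summit Bridge 1,246.95; Bellamy Reservoir 1,331.25; Granite Corridor 896.80.
Capped: Bellamy Reservoir ($850); balance $2,625 reallocated over remaining residents 6,459.
Remaining shares: Summit Bridge 1,526.88 → $1,525; Granite Corridor 1,098.12 → $1,100.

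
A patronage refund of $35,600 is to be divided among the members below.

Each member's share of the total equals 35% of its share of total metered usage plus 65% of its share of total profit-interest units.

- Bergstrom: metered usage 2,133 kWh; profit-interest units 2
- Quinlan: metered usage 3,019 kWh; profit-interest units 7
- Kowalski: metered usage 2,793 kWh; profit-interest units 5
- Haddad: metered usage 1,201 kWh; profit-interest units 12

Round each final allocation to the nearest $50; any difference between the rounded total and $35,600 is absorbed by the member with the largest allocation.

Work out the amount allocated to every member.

Bergstrom: $4,700 | Quinlan: $10,350 | Kowalski: $8,250 | Haddad: $12,300

Totals — metered usage 9,146, profit-interest units 26.
Blended shares (35% metered usage + 65% profit-interest units): Bergstrom 0.1316; Quinlan 0.2905; Kowalski 0.2319; Haddad 0.3460.
Raw shares: Bergstrom 4,685.88; Quinlan 10,342.92; Kowalski 8,255.03; Haddad 12,316.18.
At nearest $50: Bergstrom $4,700; Quinlan $10,350; Kowalski $8,250; Haddad $12,300. Sum = $35,600.
No rounding difference to absorb.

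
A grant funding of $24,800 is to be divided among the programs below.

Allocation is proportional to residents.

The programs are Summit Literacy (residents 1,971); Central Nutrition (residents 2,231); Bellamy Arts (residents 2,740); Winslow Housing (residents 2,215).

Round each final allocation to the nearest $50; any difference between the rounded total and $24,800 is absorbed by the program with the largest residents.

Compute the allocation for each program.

Total residents = 1,971 + 2,231 + 2,740 + 2,215 = 9,157.
Unrounded shares: Summit Literacy 5,338.08; Central Nutrition 6,042.24; Bellamy Arts 7,420.77; Winslow Housing 5,998.91.
Rounded to nearest $50: Summit Literacy $5,350; Central Nutrition $6,050; Bellamy Arts $7,400; Winslow Housing $6,000. Sum = $24,800.
Rounded total matches; no reconciliation needed.

Summit Literacy: $5,350 · Central Nutrition: $6,050 · Bellamy Arts: $7,400 · Winslow Housing: $6,000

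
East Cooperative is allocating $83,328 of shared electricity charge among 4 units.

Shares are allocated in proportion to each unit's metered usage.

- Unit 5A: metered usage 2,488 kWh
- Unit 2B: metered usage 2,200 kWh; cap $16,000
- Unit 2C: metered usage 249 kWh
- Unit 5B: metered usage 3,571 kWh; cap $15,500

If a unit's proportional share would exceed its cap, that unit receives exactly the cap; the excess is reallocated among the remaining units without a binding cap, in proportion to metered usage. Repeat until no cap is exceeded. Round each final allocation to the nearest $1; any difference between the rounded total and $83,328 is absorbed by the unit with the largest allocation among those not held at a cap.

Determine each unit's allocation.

Combined metered usage = 8,508.
Pro-rata shares before constraints: Unit 5A 24,367.66; Unit 2B 21,546.97; Unit 2C 2,438.72; Unit 5B 34,974.65.
Cap binds for Unit 2B ($16,000), Unit 5B ($15,500); balance $51,828 reallocated over remaining metered usage 2,737.
Remaining shares: Unit 5A 47,112.92 → $47,113; Unit 2C 4,715.08 → $4,715.

Unit 5A: $47,113 | Unit 2B: $16,000 | Unit 2C: $4,715 | Unit 5B: $15,500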